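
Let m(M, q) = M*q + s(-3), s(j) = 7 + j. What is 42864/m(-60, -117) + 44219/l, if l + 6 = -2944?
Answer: -11509091/1295050 ≈ -8.8870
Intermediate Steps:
l = -2950 (l = -6 - 2944 = -2950)
m(M, q) = 4 + M*q (m(M, q) = M*q + (7 - 3) = M*q + 4 = 4 + M*q)
42864/m(-60, -117) + 44219/l = 42864/(4 - 60*(-117)) + 44219/(-2950) = 42864/(4 + 7020) + 44219*(-1/2950) = 42864/7024 - 44219/2950 = 42864*(1/7024) - 44219/2950 = 2679/439 - 44219/2950 = -11509091/1295050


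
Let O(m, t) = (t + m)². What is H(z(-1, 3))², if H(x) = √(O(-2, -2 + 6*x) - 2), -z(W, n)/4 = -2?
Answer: 1934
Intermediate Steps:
O(m, t) = (m + t)²
z(W, n) = 8 (z(W, n) = -4*(-2) = 8)
H(x) = √(-2 + (-4 + 6*x)²) (H(x) = √((-2 + (-2 + 6*x))² - 2) = √((-4 + 6*x)² - 2) = √(-2 + (-4 + 6*x)²))
H(z(-1, 3))² = (√(-2 + 4*(-2 + 3*8)²))² = (√(-2 + 4*(-2 + 24)²))² = (√(-2 + 4*22²))² = (√(-2 + 4*484))² = (√(-2 + 1936))² = (√1934)² = 1934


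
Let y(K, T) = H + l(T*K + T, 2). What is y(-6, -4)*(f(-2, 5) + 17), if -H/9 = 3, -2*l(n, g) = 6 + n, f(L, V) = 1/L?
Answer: -660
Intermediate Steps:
l(n, g) = -3 - n/2 (l(n, g) = -(6 + n)/2 = -3 - n/2)
H = -27 (H = -9*3 = -27)
y(K, T) = -30 - T/2 - K*T/2 (y(K, T) = -27 + (-3 - (T*K + T)/2) = -27 + (-3 - (K*T + T)/2) = -27 + (-3 - (T + K*T)/2) = -27 + (-3 + (-T/2 - K*T/2)) = -27 + (-3 - T/2 - K*T/2) = -30 - T/2 - K*T/2)
y(-6, -4)*(f(-2, 5) + 17) = (-30 - ½*(-4)*(1 - 6))*(1/(-2) + 17) = (-30 - ½*(-4)*(-5))*(-½ + 17) = (-30 - 10)*(33/2) = -40*33/2 = -660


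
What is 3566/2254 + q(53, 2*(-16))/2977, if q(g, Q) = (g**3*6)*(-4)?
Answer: -4021517105/3355079 ≈ -1198.6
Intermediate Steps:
q(g, Q) = -24*g**3 (q(g, Q) = (6*g**3)*(-4) = -24*g**3)
3566/2254 + q(53, 2*(-16))/2977 = 3566/2254 - 24*53**3/2977 = 3566*(1/2254) - 24*148877*(1/2977) = 1783/1127 - 3573048*1/2977 = 1783/1127 - 3573048/2977 = -4021517105/3355079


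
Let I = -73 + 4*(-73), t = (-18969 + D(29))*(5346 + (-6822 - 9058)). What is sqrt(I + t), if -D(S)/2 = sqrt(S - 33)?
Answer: sqrt(199819081 + 42136*I) ≈ 14136.0 + 1.5*I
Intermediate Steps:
D(S) = -2*sqrt(-33 + S) (D(S) = -2*sqrt(S - 33) = -2*sqrt(-33 + S))
t = 199819446 + 42136*I (t = (-18969 - 2*sqrt(-33 + 29))*(5346 + (-6822 - 9058)) = (-18969 - 4*I)*(5346 - 15880) = (-18969 - 4*I)*(-10534) = 199819446 + 42136*I ≈ 1.9982e+8 + 42136.0*I)
I = -365 (I = -73 - 292 = -365)
sqrt(I + t) = sqrt(-365 + (199819446 + 42136*I)) = sqrt(199819081 + 42136*I)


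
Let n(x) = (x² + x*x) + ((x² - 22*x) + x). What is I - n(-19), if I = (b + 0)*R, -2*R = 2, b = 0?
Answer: -1482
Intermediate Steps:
R = -1 (R = -½*2 = -1)
n(x) = -21*x + 3*x² (n(x) = (x² + x²) + (x² - 21*x) = 2*x² + (x² - 21*x) = -21*x + 3*x²)
I = 0 (I = (0 + 0)*(-1) = 0*(-1) = 0)
I - n(-19) = 0 - 3*(-19)*(-7 - 19) = 0 - 3*(-19)*(-26) = 0 - 1*1482 = 0 - 1482 = -1482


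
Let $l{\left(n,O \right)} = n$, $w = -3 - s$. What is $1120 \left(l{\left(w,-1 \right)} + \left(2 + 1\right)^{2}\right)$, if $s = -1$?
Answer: $7840$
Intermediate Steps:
$w = -2$ ($w = -3 - -1 = -3 + 1 = -2$)
$1120 \left(l{\left(w,-1 \right)} + \left(2 + 1\right)^{2}\right) = 1120 \left(-2 + \left(2 + 1\right)^{2}\right) = 1120 \left(-2 + 3^{2}\right) = 1120 \left(-2 + 9\right) = 1120 \cdot 7 = 7840$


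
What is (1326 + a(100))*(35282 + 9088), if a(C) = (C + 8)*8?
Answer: 97170300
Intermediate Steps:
a(C) = 64 + 8*C (a(C) = (8 + C)*8 = 64 + 8*C)
(1326 + a(100))*(35282 + 9088) = (1326 + (64 + 8*100))*(35282 + 9088) = (1326 + (64 + 800))*44370 = (1326 + 864)*44370 = 2190*44370 = 97170300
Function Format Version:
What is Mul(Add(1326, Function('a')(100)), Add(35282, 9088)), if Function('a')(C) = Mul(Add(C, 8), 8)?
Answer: 97170300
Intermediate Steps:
Function('a')(C) = Add(64, Mul(8, C)) (Function('a')(C) = Mul(Add(8, C), 8) = Add(64, Mul(8, C)))
Mul(Add(1326, Function('a')(100)), Add(35282, 9088)) = Mul(Add(1326, Add(64, Mul(8, 100))), Add(35282, 9088)) = Mul(Add(1326, Add(64, 800)), 44370) = Mul(Add(1326, 864), 44370) = Mul(2190, 44370) = 97170300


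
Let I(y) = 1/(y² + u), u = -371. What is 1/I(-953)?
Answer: 907838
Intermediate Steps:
I(y) = 1/(-371 + y²) (I(y) = 1/(y² - 371) = 1/(-371 + y²))
1/I(-953) = 1/(1/(-371 + (-953)²)) = 1/(1/(-371 + 908209)) = 1/(1/907838) = 907838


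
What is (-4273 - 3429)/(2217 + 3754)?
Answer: -7702/5971 ≈ -1.2899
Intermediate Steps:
(-4273 - 3429)/(2217 + 3754) = -7702/5971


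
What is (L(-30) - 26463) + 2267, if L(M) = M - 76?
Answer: -24302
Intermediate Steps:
L(M) = -76 + M
(L(-30) - 26463) + 2267 = ((-76 - 30) - 26463) + 2267 = (-106 - 26463) + 2267 = -26569 + 2267 = -24302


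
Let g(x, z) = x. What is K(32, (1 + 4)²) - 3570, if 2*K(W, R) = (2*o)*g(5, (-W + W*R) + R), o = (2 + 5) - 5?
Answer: -3560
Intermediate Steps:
o = 2 (o = 7 - 5 = 2)
K(W, R) = 10 (K(W, R) = ((2*2)*5)/2 = (4*5)/2 = (½)*20 = 10)
K(32, (1 + 4)²) - 3570 = 10 - 3570 = -3560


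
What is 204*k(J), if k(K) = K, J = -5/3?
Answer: -340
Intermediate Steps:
J = -5/3 (J = -5*⅓ = -5/3 ≈ -1.6667)
204*k(J) = 204*(-5/3) = -340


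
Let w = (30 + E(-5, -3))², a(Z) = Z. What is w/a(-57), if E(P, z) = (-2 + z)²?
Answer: -3025/57 ≈ -53.070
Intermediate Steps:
w = 3025 (w = (30 + (-2 - 3)²)² = (30 + (-5)²)² = (30 + 25)² = 55² = 3025)
w/a(-57) = 3025/(-57) = 3025*(-1/57) = -3025/57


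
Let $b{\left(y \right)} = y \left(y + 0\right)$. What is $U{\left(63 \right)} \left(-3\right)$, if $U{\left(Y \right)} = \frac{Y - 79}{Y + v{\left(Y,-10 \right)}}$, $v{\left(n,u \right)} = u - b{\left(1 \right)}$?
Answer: $\frac{12}{13} \approx 0.92308$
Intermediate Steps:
$b{\left(y \right)} = y^{2}$ ($b{\left(y \right)} = y y = y^{2}$)
$v{\left(n,u \right)} = -1 + u$ ($v{\left(n,u \right)} = u - 1^{2} = u - 1 = -1 + u$)
$U{\left(Y \right)} = \frac{-79 + Y}{-11 + Y}$ ($U{\left(Y \right)} = \frac{Y - 79}{Y - 11} = \frac{-79 + Y}{Y - 11} = \frac{-79 + Y}{-11 + Y}$)
$U{\left(63 \right)} \left(-3\right) = \frac{-79 + 63}{-11 + 63} \left(-3\right) = \frac{1}{52} \left(-16\right) \left(-3\right) = \left(- \frac{4}{13}\right) \left(-3\right) = \frac{12}{13}$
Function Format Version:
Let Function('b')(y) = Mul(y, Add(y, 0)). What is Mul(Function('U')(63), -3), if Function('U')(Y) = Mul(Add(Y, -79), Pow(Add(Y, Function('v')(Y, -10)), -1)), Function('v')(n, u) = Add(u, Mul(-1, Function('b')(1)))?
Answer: Rational(12, 13) ≈ 0.92308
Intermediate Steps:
Function('b')(y) = Pow(y, 2) (Function('b')(y) = Mul(y, y) = Pow(y, 2))
Function('v')(n, u) = Add(-1, u) (Function('v')(n, u) = Add(u, Mul(-1, Pow(1, 2))) = Add(u, Mul(-1, 1)) = Add(u, -1) = Add(-1, u))
Function('U')(Y) = Mul(Pow(Add(-11, Y), -1), Add(-79, Y)) (Function('U')(Y) = Mul(Add(Y, -79), Pow(Add(Y, Add(-1, -10)), -1)) = Mul(Add(-79, Y), Pow(Add(Y, -11), -1)) = Mul(Add(-79, Y), Pow(Add(-11, Y), -1)) = Mul(Pow(Add(-11, Y), -1), Add(-79, Y)))
Mul(Function('U')(63), -3) = Mul(Mul(Pow(Add(-11, 63), -1), Add(-79, 63)), -3) = Mul(Mul(Pow(52, -1), -16), -3) = Mul(Mul(Rational(1, 52), -16), -3) = Mul(Rational(-4, 13), -3) = Rational(12, 13)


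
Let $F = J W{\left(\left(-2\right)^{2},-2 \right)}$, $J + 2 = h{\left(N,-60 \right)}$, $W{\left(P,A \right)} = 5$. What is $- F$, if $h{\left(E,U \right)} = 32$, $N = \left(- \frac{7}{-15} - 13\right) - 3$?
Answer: $-150$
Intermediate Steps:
$N = - \frac{233}{15}$ ($N = \left(\left(-7\right) \left(- \frac{1}{15}\right) - 13\right) - 3 = \left(\frac{7}{15} - 13\right) - 3 = - \frac{188}{15} - 3 = - \frac{233}{15} \approx -15.533$)
$J = 30$ ($J = -2 + 32 = 30$)
$F = 150$ ($F = 30 \cdot 5 = 150$)
$- F = \left(-1\right) 150 = -150$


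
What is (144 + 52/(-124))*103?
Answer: 458453/31 ≈ 14789.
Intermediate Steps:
(144 + 52/(-124))*103 = (144 + 52*(-1/124))*103 = (144 - 13/31)*103 = (4451/31)*103 = 458453/31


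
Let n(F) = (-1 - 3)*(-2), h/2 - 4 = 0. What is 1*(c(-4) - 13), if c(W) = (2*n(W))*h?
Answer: 115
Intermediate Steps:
h = 8 (h = 8 + 2*0 = 8 + 0 = 8)
n(F) = 8 (n(F) = -4*(-2) = 8)
c(W) = 128 (c(W) = (2*8)*8 = 16*8 = 128)
1*(c(-4) - 13) = 1*(128 - 13) = 1*115 = 115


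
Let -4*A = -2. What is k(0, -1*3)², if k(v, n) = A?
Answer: ¼ ≈ 0.25000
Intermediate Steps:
A = ½ (A = -¼*(-2) = ½ ≈ 0.50000)
k(v, n) = ½
k(0, -1*3)² = (½)² = ¼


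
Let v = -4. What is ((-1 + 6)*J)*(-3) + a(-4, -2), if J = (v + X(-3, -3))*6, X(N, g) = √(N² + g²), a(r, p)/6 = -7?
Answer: 318 - 270*√2 ≈ -63.838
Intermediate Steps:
a(r, p) = -42 (a(r, p) = 6*(-7) = -42)
J = -24 + 18*√2 (J = (-4 + √((-3)² + (-3)²))*6 = (-4 + √(9 + 9))*6 = (-4 + √18)*6 = (-4 + 3*√2)*6 = -24 + 18*√2 ≈ 1.4558)
((-1 + 6)*J)*(-3) + a(-4, -2) = ((-1 + 6)*(-24 + 18*√2))*(-3) - 42 = (5*(-24 + 18*√2))*(-3) - 42 = (-120 + 90*√2)*(-3) - 42 = (360 - 270*√2) - 42 = 318 - 270*√2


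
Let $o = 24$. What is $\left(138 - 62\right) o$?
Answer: $1824$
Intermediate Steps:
$\left(138 - 62\right) o = \left(138 - 62\right) 24 = 76 \cdot 24 = 1824$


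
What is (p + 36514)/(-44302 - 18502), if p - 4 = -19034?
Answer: -4371/15701 ≈ -0.27839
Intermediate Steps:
p = -19030 (p = 4 - 19034 = -19030)
(p + 36514)/(-44302 - 18502) = (-19030 + 36514)/(-44302 - 18502) = 17484/(-62804) = 17484*(-1/62804) = -4371/15701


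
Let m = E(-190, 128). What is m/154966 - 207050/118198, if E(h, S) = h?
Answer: -8027041980/4579167817 ≈ -1.7529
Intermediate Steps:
m = -190
m/154966 - 207050/118198 = -190/154966 - 207050/118198 = -190*1/154966 - 207050*1/118198 = -95/77483 - 103525/59099 = -8027041980/4579167817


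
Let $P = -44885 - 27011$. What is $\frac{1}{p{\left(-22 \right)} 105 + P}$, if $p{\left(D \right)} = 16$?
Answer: $- \frac{1}{70216} \approx -1.4242 \cdot 10^{-5}$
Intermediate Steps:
$P = -71896$ ($P = -44885 - 27011 = -71896$)
$\frac{1}{p{\left(-22 \right)} 105 + P} = \frac{1}{16 \cdot 105 - 71896} = \frac{1}{1680 - 71896} = \frac{1}{-70216} = - \frac{1}{70216}$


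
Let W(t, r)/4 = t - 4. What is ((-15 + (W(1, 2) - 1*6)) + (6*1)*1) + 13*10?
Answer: 103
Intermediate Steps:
W(t, r) = -16 + 4*t (W(t, r) = 4*(t - 4) = 4*(-4 + t) = -16 + 4*t)
((-15 + (W(1, 2) - 1*6)) + (6*1)*1) + 13*10 = ((-15 + ((-16 + 4*1) - 1*6)) + (6*1)*1) + 13*10 = ((-15 + ((-16 + 4) - 6)) + 6*1) + 130 = ((-15 + (-12 - 6)) + 6) + 130 = ((-15 - 18) + 6) + 130 = (-33 + 6) + 130 = -27 + 130 = 103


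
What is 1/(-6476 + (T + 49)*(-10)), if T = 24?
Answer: -1/7206 ≈ -0.00013877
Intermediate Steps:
1/(-6476 + (T + 49)*(-10)) = 1/(-6476 + (24 + 49)*(-10)) = 1/(-6476 + 73*(-10)) = 1/(-6476 - 730) = 1/(-7206) = -1/7206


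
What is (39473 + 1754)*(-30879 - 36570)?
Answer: -2780719923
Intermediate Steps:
(39473 + 1754)*(-30879 - 36570) = 41227*(-67449) = -2780719923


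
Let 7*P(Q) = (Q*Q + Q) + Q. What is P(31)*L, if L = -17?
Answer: -17391/7 ≈ -2484.4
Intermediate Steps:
P(Q) = Q²/7 + 2*Q/7 (P(Q) = ((Q*Q + Q) + Q)/7 = ((Q² + Q) + Q)/7 = ((Q + Q²) + Q)/7 = (Q² + 2*Q)/7 = Q²/7 + 2*Q/7)
P(31)*L = ((⅐)*31*(2 + 31))*(-17) = ((⅐)*31*33)*(-17) = (1023/7)*(-17) = -17391/7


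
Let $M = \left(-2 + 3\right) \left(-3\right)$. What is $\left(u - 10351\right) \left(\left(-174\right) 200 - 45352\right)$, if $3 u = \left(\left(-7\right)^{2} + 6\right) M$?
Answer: $834061712$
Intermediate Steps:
$M = -3$ ($M = 1 \left(-3\right) = -3$)
$u = -55$ ($u = \frac{\left(\left(-7\right)^{2} + 6\right) \left(-3\right)}{3} = \frac{\left(49 + 6\right) \left(-3\right)}{3} = \frac{55 \left(-3\right)}{3} = \frac{1}{3} \left(-165\right) = -55$)
$\left(u - 10351\right) \left(\left(-174\right) 200 - 45352\right) = \left(-55 - 10351\right) \left(\left(-174\right) 200 - 45352\right) = - 10406 \left(-34800 - 45352\right) = \left(-10406\right) \left(-80152\right) = 834061712$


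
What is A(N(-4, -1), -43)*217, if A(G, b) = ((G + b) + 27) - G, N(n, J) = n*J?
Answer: -3472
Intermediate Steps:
N(n, J) = J*n
A(G, b) = 27 + b (A(G, b) = (27 + G + b) - G = 27 + b)
A(N(-4, -1), -43)*217 = (27 - 43)*217 = -16*217 = -3472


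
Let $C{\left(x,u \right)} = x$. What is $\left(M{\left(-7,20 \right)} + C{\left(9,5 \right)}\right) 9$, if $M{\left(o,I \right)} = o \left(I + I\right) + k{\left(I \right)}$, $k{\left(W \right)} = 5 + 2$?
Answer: $-2376$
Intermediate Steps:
$k{\left(W \right)} = 7$
$M{\left(o,I \right)} = 7 + 2 I o$ ($M{\left(o,I \right)} = o \left(I + I\right) + 7 = o 2 I + 7 = 2 I o + 7 = 7 + 2 I o$)
$\left(M{\left(-7,20 \right)} + C{\left(9,5 \right)}\right) 9 = \left(\left(7 + 2 \cdot 20 \left(-7\right)\right) + 9\right) 9 = \left(\left(7 - 280\right) + 9\right) 9 = \left(-273 + 9\right) 9 = \left(-264\right) 9 = -2376$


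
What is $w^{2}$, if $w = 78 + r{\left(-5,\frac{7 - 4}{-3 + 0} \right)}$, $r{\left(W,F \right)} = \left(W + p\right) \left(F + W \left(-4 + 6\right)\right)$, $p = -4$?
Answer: $31329$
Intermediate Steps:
$r{\left(W,F \right)} = \left(-4 + W\right) \left(F + 2 W\right)$ ($r{\left(W,F \right)} = \left(W - 4\right) \left(F + W \left(-4 + 6\right)\right) = \left(-4 + W\right) \left(F + W 2\right) = \left(-4 + W\right) \left(F + 2 W\right)$)
$w = 177$ ($w = 78 + \left(\left(-8\right) \left(-5\right) - 4 \frac{7 - 4}{-3 + 0} + 2 \left(-5\right)^{2} + \frac{7 - 4}{-3 + 0} \left(-5\right)\right) = 78 + \left(40 - 4 \frac{3}{-3} + 2 \cdot 25 + \frac{3}{-3} \left(-5\right)\right) = 78 + \left(40 - 4 \cdot 3 \left(- \frac{1}{3}\right) + 50 + 3 \left(- \frac{1}{3}\right) \left(-5\right)\right) = 78 + \left(40 - -4 + 50 - -5\right) = 78 + \left(40 + 4 + 50 + 5\right) = 78 + 99 = 177$)
$w^{2} = 177^{2} = 31329$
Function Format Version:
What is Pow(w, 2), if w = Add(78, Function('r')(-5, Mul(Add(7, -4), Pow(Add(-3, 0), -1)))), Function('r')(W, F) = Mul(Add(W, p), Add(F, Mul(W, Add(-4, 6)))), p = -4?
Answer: 31329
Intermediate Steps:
Function('r')(W, F) = Mul(Add(-4, W), Add(F, Mul(2, W))) (Function('r')(W, F) = Mul(Add(W, -4), Add(F, Mul(W, Add(-4, 6)))) = Mul(Add(-4, W), Add(F, Mul(W, 2))) = Mul(Add(-4, W), Add(F, Mul(2, W))))
w = 177 (w = Add(78, Add(Mul(-8, -5), Mul(-4, Mul(Add(7, -4), Pow(Add(-3, 0), -1))), Mul(2, Pow(-5, 2)), Mul(Mul(Add(7, -4), Pow(Add(-3, 0), -1)), -5))) = Add(78, Add(40, Mul(-4, Mul(3, Pow(-3, -1))), Mul(2, 25), Mul(Mul(3, Pow(-3, -1)), -5))) = Add(78, Add(40, Mul(-4, Mul(3, Rational(-1, 3))), 50, Mul(Mul(3, Rational(-1, 3)), -5))) = Add(78, Add(40, Mul(-4, -1), 50, Mul(-1, -5))) = Add(78, Add(40, 4, 50, 5)) = Add(78, 99) = 177)
Pow(w, 2) = Pow(177, 2) = 31329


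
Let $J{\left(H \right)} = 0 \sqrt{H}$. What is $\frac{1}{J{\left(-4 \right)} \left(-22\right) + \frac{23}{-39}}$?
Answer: $- \frac{39}{23} \approx -1.6957$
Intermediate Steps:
$J{\left(H \right)} = 0$
$\frac{1}{J{\left(-4 \right)} \left(-22\right) + \frac{23}{-39}} = \frac{1}{0 \left(-22\right) + \frac{23}{-39}} = \frac{1}{0 + 23 \left(- \frac{1}{39}\right)} = \frac{1}{0 - \frac{23}{39}} = \frac{1}{- \frac{23}{39}} = - \frac{39}{23}$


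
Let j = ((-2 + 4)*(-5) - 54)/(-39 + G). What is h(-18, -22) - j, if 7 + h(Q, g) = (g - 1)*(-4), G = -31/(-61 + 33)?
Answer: 88393/1061 ≈ 83.311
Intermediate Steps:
G = 31/28 (G = -31/(-28) = -31*(-1/28) = 31/28 ≈ 1.1071)
j = 1792/1061 (j = ((-2 + 4)*(-5) - 54)/(-39 + 31/28) = (2*(-5) - 54)/(-1061/28) = (-10 - 54)*(-28/1061) = -64*(-28/1061) = 1792/1061 ≈ 1.6890)
h(Q, g) = -3 - 4*g (h(Q, g) = -7 + (g - 1)*(-4) = -7 + (-1 + g)*(-4) = -7 + (4 - 4*g) = -3 - 4*g)
h(-18, -22) - j = (-3 - 4*(-22)) - 1*1792/1061 = (-3 + 88) - 1792/1061 = 85 - 1792/1061 = 88393/1061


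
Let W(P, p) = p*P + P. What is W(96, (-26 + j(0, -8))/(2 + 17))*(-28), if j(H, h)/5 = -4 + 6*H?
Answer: 72576/19 ≈ 3819.8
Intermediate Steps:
j(H, h) = -20 + 30*H (j(H, h) = 5*(-4 + 6*H) = -20 + 30*H)
W(P, p) = P + P*p (W(P, p) = P*p + P = P + P*p)
W(96, (-26 + j(0, -8))/(2 + 17))*(-28) = (96*(1 + (-26 + (-20 + 30*0))/(2 + 17)))*(-28) = (96*(1 + (-26 + (-20 + 0))/19))*(-28) = (96*(1 + (-26 - 20)*(1/19)))*(-28) = (96*(1 - 46*1/19))*(-28) = (96*(1 - 46/19))*(-28) = (96*(-27/19))*(-28) = -2592/19*(-28) = 72576/19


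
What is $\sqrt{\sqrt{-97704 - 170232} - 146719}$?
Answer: $\sqrt{-146719 + 4 i \sqrt{16746}} \approx 0.6757 + 383.04 i$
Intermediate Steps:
$\sqrt{\sqrt{-97704 - 170232} - 146719} = \sqrt{\sqrt{-267936} - 146719} = \sqrt{4 i \sqrt{16746} - 146719} = \sqrt{-146719 + 4 i \sqrt{16746}}$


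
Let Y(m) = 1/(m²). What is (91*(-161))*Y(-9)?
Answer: -14651/81 ≈ -180.88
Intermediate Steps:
Y(m) = m⁻²
(91*(-161))*Y(-9) = (91*(-161))/(-9)² = -14651*1/81 = -14651/81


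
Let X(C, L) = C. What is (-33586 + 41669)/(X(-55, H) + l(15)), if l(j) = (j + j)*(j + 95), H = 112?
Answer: 137/55 ≈ 2.4909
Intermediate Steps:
l(j) = 2*j*(95 + j) (l(j) = (2*j)*(95 + j) = 2*j*(95 + j))
(-33586 + 41669)/(X(-55, H) + l(15)) = (-33586 + 41669)/(-55 + 2*15*(95 + 15)) = 8083/(-55 + 2*15*110) = 8083/(-55 + 3300) = 8083/3245 = 8083*(1/3245) = 137/55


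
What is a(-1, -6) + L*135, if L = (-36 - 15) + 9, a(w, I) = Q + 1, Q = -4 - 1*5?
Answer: -5678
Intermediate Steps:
Q = -9 (Q = -4 - 5 = -9)
a(w, I) = -8 (a(w, I) = -9 + 1 = -8)
L = -42 (L = -51 + 9 = -42)
a(-1, -6) + L*135 = -8 - 42*135 = -8 - 5670 = -5678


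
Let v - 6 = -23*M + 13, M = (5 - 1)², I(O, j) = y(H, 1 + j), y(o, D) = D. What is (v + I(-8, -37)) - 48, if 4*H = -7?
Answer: -433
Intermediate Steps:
H = -7/4 (H = (¼)*(-7) = -7/4 ≈ -1.7500)
I(O, j) = 1 + j
M = 16 (M = 4² = 16)
v = -349 (v = 6 + (-23*16 + 13) = 6 + (-368 + 13) = 6 - 355 = -349)
(v + I(-8, -37)) - 48 = (-349 + (1 - 37)) - 48 = (-349 - 36) - 48 = -385 - 48 = -433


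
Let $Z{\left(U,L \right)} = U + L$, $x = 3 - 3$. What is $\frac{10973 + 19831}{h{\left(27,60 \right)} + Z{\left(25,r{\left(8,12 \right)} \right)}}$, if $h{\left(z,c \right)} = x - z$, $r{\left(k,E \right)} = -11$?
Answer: $- \frac{30804}{13} \approx -2369.5$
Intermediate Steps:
$x = 0$ ($x = 3 - 3 = 0$)
$h{\left(z,c \right)} = - z$ ($h{\left(z,c \right)} = 0 - z = - z$)
$Z{\left(U,L \right)} = L + U$
$\frac{10973 + 19831}{h{\left(27,60 \right)} + Z{\left(25,r{\left(8,12 \right)} \right)}} = \frac{10973 + 19831}{\left(-1\right) 27 + \left(-11 + 25\right)} = \frac{30804}{-27 + 14} = \frac{30804}{-13} = 30804 \left(- \frac{1}{13}\right) = - \frac{30804}{13}$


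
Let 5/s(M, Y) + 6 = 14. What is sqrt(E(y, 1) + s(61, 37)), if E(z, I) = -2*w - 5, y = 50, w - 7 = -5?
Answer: I*sqrt(134)/4 ≈ 2.894*I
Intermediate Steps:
w = 2 (w = 7 - 5 = 2)
s(M, Y) = 5/8 (s(M, Y) = 5/(-6 + 14) = 5/8)
E(z, I) = -9 (E(z, I) = -2*2 - 5 = -4 - 5 = -9)
sqrt(E(y, 1) + s(61, 37)) = sqrt(-9 + 5/8) = sqrt(-67/8) = I*sqrt(134)/4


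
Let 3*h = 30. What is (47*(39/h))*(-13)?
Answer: -23829/10 ≈ -2382.9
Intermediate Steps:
h = 10 (h = (⅓)*30 = 10)
(47*(39/h))*(-13) = (47*(39/10))*(-13) = (1833/10)*(-13) = -23829/10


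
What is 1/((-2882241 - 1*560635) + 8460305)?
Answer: 1/5017429 ≈ 1.9931e-7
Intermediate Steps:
1/((-2882241 - 1*560635) + 8460305) = 1/((-2882241 - 560635) + 8460305) = 1/(-3442876 + 8460305) = 1/5017429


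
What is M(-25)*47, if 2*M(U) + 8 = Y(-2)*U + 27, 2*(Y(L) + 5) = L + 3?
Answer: 12361/4 ≈ 3090.3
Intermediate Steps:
Y(L) = -7/2 + L/2 (Y(L) = -5 + (L + 3)/2 = -5 + (3 + L)/2 = -5 + (3/2 + L/2) = -7/2 + L/2)
M(U) = 19/2 - 9*U/4 (M(U) = -4 + ((-7/2 + (½)*(-2))*U + 27)/2 = -4 + ((-7/2 - 1)*U + 27)/2 = -4 + (-9*U/2 + 27)/2 = -4 + (27 - 9*U/2)/2 = -4 + (27/2 - 9*U/4) = 19/2 - 9*U/4)
M(-25)*47 = (19/2 - 9/4*(-25))*47 = (19/2 + 225/4)*47 = (263/4)*47 = 12361/4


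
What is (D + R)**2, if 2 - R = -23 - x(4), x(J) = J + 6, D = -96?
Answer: 3721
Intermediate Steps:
x(J) = 6 + J
R = 35 (R = 2 - (-23 - (6 + 4)) = 2 - (-23 - 1*10) = 2 - (-23 - 10) = 2 - 1*(-33) = 2 + 33 = 35)
(D + R)**2 = (-96 + 35)**2 = (-61)**2 = 3721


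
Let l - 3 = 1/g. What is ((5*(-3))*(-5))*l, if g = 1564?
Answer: 351975/1564 ≈ 225.05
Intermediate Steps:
l = 4693/1564 (l = 3 + 1/1564 = 4693/1564 ≈ 3.0006)
((5*(-3))*(-5))*l = ((5*(-3))*(-5))*(4693/1564) = -15*(-5)*(4693/1564) = 75*(4693/1564) = 351975/1564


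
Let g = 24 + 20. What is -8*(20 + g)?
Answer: -512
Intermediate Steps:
g = 44
-8*(20 + g) = -8*(20 + 44) = -8*64 = -512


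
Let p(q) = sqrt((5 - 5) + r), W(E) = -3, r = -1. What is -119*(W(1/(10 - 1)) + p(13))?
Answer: 357 - 119*I ≈ 357.0 - 119.0*I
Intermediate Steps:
p(q) = I (p(q) = sqrt((5 - 5) - 1) = sqrt(0 - 1) = sqrt(-1) = I)
-119*(W(1/(10 - 1)) + p(13)) = -119*(-3 + I) = 357 - 119*I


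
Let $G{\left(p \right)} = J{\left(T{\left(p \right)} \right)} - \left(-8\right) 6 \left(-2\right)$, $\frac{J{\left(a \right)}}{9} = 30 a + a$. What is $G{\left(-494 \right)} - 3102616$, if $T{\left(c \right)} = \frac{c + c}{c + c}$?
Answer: $-3102433$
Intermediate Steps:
$T{\left(c \right)} = 1$ ($T{\left(c \right)} = \frac{2 c}{2 c} = 2 c \frac{1}{2 c} = 1$)
$J{\left(a \right)} = 279 a$ ($J{\left(a \right)} = 9 \left(30 a + a\right) = 9 \cdot 31 a = 279 a$)
$G{\left(p \right)} = 183$ ($G{\left(p \right)} = 279 \cdot 1 - \left(-8\right) 6 \left(-2\right) = 279 - \left(-48\right) \left(-2\right) = 279 - 96 = 183$)
$G{\left(-494 \right)} - 3102616 = 183 - 3102616 = -3102433$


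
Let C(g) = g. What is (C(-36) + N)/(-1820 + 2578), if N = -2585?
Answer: -2621/758 ≈ -3.4578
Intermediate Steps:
(C(-36) + N)/(-1820 + 2578) = (-36 - 2585)/(-1820 + 2578) = -2621/758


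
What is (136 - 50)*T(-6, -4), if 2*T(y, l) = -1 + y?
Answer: -301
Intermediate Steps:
T(y, l) = -½ + y/2 (T(y, l) = (-1 + y)/2 = -½ + y/2)
(136 - 50)*T(-6, -4) = (136 - 50)*(-½ + (½)*(-6)) = 86*(-½ - 3) = 86*(-7/2) = -301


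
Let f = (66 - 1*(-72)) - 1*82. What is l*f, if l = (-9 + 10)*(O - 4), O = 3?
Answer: -56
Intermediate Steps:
f = 56 (f = (66 + 72) - 82 = 138 - 82 = 56)
l = -1 (l = (-9 + 10)*(3 - 4) = 1*(-1) = -1)
l*f = -1*56 = -56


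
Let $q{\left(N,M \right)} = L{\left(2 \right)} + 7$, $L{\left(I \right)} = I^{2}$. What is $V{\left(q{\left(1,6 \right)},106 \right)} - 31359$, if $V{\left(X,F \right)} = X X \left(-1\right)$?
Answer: $-31480$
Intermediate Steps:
$q{\left(N,M \right)} = 11$ ($q{\left(N,M \right)} = 2^{2} + 7 = 4 + 7 = 11$)
$V{\left(X,F \right)} = - X^{2}$ ($V{\left(X,F \right)} = X^{2} \left(-1\right) = - X^{2}$)
$V{\left(q{\left(1,6 \right)},106 \right)} - 31359 = - 11^{2} - 31359 = \left(-1\right) 121 - 31359 = -121 - 31359 = -31480$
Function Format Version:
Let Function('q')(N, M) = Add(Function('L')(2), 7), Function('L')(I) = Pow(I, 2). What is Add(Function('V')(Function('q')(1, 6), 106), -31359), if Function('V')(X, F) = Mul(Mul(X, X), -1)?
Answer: -31480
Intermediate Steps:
Function('q')(N, M) = 11 (Function('q')(N, M) = Add(Pow(2, 2), 7) = Add(4, 7) = 11)
Function('V')(X, F) = Mul(-1, Pow(X, 2)) (Function('V')(X, F) = Mul(Pow(X, 2), -1) = Mul(-1, Pow(X, 2)))
Add(Function('V')(Function('q')(1, 6), 106), -31359) = Add(Mul(-1, Pow(11, 2)), -31359) = Add(Mul(-1, 121), -31359) = Add(-121, -31359) = -31480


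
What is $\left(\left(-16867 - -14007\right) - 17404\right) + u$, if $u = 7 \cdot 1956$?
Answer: $-6572$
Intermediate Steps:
$u = 13692$
$\left(\left(-16867 - -14007\right) - 17404\right) + u = \left(\left(-16867 - -14007\right) - 17404\right) + 13692 = \left(\left(-16867 + 14007\right) - 17404\right) + 13692 = \left(-2860 - 17404\right) + 13692 = -20264 + 13692 = -6572$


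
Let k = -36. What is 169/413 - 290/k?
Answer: 62927/7434 ≈ 8.4648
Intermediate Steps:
169/413 - 290/k = 169/413 - 290/(-36) = 169*(1/413) - 290*(-1/36) = 169/413 + 145/18 = 62927/7434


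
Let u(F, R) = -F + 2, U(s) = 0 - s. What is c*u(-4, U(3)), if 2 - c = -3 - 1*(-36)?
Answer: -186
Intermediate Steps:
U(s) = -s
c = -31 (c = 2 - (-3 - 1*(-36)) = 2 - (-3 + 36) = 2 - 1*33 = 2 - 33 = -31)
u(F, R) = 2 - F
c*u(-4, U(3)) = -31*(2 - 1*(-4)) = -31*(2 + 4) = -31*6 = -186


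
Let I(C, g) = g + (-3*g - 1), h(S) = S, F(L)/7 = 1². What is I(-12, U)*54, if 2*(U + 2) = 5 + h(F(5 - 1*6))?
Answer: -486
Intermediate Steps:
F(L) = 7 (F(L) = 7*1² = 7*1 = 7)
U = 4 (U = -2 + (5 + 7)/2 = -2 + (½)*12 = -2 + 6 = 4)
I(C, g) = -1 - 2*g (I(C, g) = g + (-1 - 3*g) = -1 - 2*g)
I(-12, U)*54 = (-1 - 2*4)*54 = (-1 - 8)*54 = -9*54 = -486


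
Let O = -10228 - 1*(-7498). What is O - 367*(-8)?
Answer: 206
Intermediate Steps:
O = -2730 (O = -10228 + 7498 = -2730)
O - 367*(-8) = -2730 - 367*(-8) = -2730 + 2936 = 206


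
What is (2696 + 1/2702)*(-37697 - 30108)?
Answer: -493931828365/2702 ≈ -1.8280e+8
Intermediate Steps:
(2696 + 1/2702)*(-37697 - 30108) = (2696 + 1/2702)*(-67805) = (7284593/2702)*(-67805) = -493931828365/2702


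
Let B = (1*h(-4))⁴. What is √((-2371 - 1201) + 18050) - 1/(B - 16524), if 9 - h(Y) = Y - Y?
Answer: 1/9963 + √14478 ≈ 120.32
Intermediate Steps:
h(Y) = 9 (h(Y) = 9 - (Y - Y) = 9 - 1*0 = 9 + 0 = 9)
B = 6561 (B = (1*9)⁴ = 9⁴ = 6561)
√((-2371 - 1201) + 18050) - 1/(B - 16524) = √((-2371 - 1201) + 18050) - 1/(6561 - 16524) = √(-3572 + 18050) - 1/(-9963) = √14478 - 1*(-1/9963) = √14478 + 1/9963 = 1/9963 + √14478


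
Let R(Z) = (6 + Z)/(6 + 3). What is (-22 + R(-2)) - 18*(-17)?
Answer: 2560/9 ≈ 284.44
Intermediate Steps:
R(Z) = ⅔ + Z/9 (R(Z) = (6 + Z)/9 = (6 + Z)*(⅑) = ⅔ + Z/9)
(-22 + R(-2)) - 18*(-17) = (-22 + (⅔ + (⅑)*(-2))) - 18*(-17) = (-22 + (⅔ - 2/9)) + 306 = (-22 + 4/9) + 306 = -194/9 + 306 = 2560/9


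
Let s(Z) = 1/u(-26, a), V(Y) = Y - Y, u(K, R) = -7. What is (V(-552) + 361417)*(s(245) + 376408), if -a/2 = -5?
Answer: 136040198505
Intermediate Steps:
a = 10 (a = -2*(-5) = 10)
V(Y) = 0
s(Z) = -⅐ (s(Z) = 1/(-7) = -⅐)
(V(-552) + 361417)*(s(245) + 376408) = (0 + 361417)*(-⅐ + 376408) = 361417*(2634855/7) = 136040198505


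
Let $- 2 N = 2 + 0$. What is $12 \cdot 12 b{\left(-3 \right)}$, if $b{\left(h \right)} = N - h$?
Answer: $288$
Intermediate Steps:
$N = -1$ ($N = - \frac{2 + 0}{2} = \left(- \frac{1}{2}\right) 2 = -1$)
$b{\left(h \right)} = -1 - h$
$12 \cdot 12 b{\left(-3 \right)} = 12 \cdot 12 \left(-1 - -3\right) = 144 \left(-1 + 3\right) = 144 \cdot 2 = 288$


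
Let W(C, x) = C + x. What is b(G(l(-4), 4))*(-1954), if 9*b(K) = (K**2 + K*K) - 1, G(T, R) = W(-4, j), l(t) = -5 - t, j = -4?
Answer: -248158/9 ≈ -27573.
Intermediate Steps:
G(T, R) = -8 (G(T, R) = -4 - 4 = -8)
b(K) = -1/9 + 2*K**2/9 (b(K) = ((K**2 + K*K) - 1)/9 = ((K**2 + K**2) - 1)/9 = (2*K**2 - 1)/9 = (-1 + 2*K**2)/9 = -1/9 + 2*K**2/9)
b(G(l(-4), 4))*(-1954) = (-1/9 + (2/9)*(-8)**2)*(-1954) = (-1/9 + (2/9)*64)*(-1954) = (-1/9 + 128/9)*(-1954) = (127/9)*(-1954) = -248158/9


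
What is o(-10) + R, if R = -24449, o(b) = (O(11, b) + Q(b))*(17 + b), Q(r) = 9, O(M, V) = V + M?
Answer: -24379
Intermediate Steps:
O(M, V) = M + V
o(b) = (17 + b)*(20 + b) (o(b) = ((11 + b) + 9)*(17 + b) = (20 + b)*(17 + b) = (17 + b)*(20 + b))
o(-10) + R = (340 + (-10)² + 37*(-10)) - 24449 = (340 + 100 - 370) - 24449 = 70 - 24449 = -24379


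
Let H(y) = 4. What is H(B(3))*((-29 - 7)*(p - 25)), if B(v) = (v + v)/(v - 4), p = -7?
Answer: 4608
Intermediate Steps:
B(v) = 2*v/(-4 + v) (B(v) = (2*v)/(-4 + v) = 2*v/(-4 + v))
H(B(3))*((-29 - 7)*(p - 25)) = 4*((-29 - 7)*(-7 - 25)) = 4*(-36*(-32)) = 4*1152 = 4608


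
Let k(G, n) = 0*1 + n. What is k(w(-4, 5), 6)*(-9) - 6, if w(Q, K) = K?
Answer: -60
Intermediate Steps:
k(G, n) = n (k(G, n) = 0 + n = n)
k(w(-4, 5), 6)*(-9) - 6 = 6*(-9) - 6 = -54 - 6 = -60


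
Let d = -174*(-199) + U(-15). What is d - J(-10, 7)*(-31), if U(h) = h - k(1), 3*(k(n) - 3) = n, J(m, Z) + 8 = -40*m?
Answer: 140279/3 ≈ 46760.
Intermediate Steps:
J(m, Z) = -8 - 40*m
k(n) = 3 + n/3
U(h) = -10/3 + h (U(h) = h - (3 + (1/3)*1) = h - (3 + 1/3) = h - 1*10/3 = h - 10/3 = -10/3 + h)
d = 103823/3 (d = -174*(-199) + (-10/3 - 15) = 34626 - 55/3 = 103823/3 ≈ 34608.)
d - J(-10, 7)*(-31) = 103823/3 - (-8 - 40*(-10))*(-31) = 103823/3 - (-8 + 400)*(-31) = 103823/3 - 392*(-31) = 103823/3 - 1*(-12152) = 103823/3 + 12152 = 140279/3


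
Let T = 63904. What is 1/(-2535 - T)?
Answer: -1/66439 ≈ -1.5051e-5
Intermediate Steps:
1/(-2535 - T) = 1/(-2535 - 1*63904) = 1/(-2535 - 63904) = 1/(-66439) = -1/66439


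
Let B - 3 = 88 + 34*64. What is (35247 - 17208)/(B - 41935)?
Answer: -18039/39668 ≈ -0.45475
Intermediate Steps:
B = 2267 (B = 3 + (88 + 34*64) = 3 + (88 + 2176) = 3 + 2264 = 2267)
(35247 - 17208)/(B - 41935) = (35247 - 17208)/(2267 - 41935) = 18039/(-39668) = 18039*(-1/39668) = -18039/39668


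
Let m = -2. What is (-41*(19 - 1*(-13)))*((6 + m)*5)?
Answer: -26240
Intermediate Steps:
(-41*(19 - 1*(-13)))*((6 + m)*5) = (-41*(19 - 1*(-13)))*((6 - 2)*5) = (-41*(19 + 13))*(4*5) = -41*32*20 = -1312*20 = -26240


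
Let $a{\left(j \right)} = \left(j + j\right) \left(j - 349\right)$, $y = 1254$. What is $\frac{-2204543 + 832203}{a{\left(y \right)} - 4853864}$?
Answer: $\frac{343085}{646031} \approx 0.53107$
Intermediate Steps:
$a{\left(j \right)} = 2 j \left(-349 + j\right)$
$\frac{-2204543 + 832203}{a{\left(y \right)} - 4853864} = \frac{-2204543 + 832203}{2 \cdot 1254 \left(-349 + 1254\right) - 4853864} = - \frac{1372340}{2 \cdot 1254 \cdot 905 - 4853864} = - \frac{1372340}{2269740 - 4853864} = - \frac{1372340}{-2584124} = \left(-1372340\right) \left(- \frac{1}{2584124}\right) = \frac{343085}{646031}$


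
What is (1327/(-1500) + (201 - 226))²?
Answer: 1507535929/2250000 ≈ 670.02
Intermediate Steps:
(1327/(-1500) + (201 - 226))² = (1327*(-1/1500) - 25)² = (-1327/1500 - 25)² = (-38827/1500)² = 1507535929/2250000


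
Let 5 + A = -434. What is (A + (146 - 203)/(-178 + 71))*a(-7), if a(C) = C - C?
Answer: 0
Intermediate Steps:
a(C) = 0
A = -439 (A = -5 - 434 = -439)
(A + (146 - 203)/(-178 + 71))*a(-7) = (-439 + (146 - 203)/(-178 + 71))*0 = (-439 - 57/(-107))*0 = (-439 - 57*(-1/107))*0 = (-439 + 57/107)*0 = -46916/107*0 = 0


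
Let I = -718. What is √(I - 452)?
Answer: 3*I*√130 ≈ 34.205*I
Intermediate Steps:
√(I - 452) = √(-718 - 452) = √(-1170) = 3*I*√130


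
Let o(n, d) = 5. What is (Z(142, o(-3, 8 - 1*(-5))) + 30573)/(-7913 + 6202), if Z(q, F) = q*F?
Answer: -31283/1711 ≈ -18.283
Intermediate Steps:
Z(q, F) = F*q
(Z(142, o(-3, 8 - 1*(-5))) + 30573)/(-7913 + 6202) = (5*142 + 30573)/(-7913 + 6202) = (710 + 30573)/(-1711) = 31283*(-1/1711) = -31283/1711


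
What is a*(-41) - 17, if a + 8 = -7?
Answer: 598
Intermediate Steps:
a = -15 (a = -8 - 7 = -15)
a*(-41) - 17 = -15*(-41) - 17 = 615 - 17 = 598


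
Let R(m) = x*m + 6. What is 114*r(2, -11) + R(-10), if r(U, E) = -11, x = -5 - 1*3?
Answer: -1168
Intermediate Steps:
x = -8 (x = -5 - 3 = -8)
R(m) = 6 - 8*m (R(m) = -8*m + 6 = 6 - 8*m)
114*r(2, -11) + R(-10) = 114*(-11) + (6 - 8*(-10)) = -1254 + (6 + 80) = -1254 + 86 = -1168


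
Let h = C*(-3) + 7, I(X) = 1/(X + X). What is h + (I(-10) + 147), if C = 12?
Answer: 2359/20 ≈ 117.95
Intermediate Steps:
I(X) = 1/(2*X)
h = -29 (h = 12*(-3) + 7 = -36 + 7 = -29)
h + (I(-10) + 147) = -29 + ((½)/(-10) + 147) = -29 + ((½)*(-⅒) + 147) = -29 + (-1/20 + 147) = -29 + 2939/20 = 2359/20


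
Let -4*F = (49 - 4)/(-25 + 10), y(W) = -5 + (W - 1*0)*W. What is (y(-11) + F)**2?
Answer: 218089/16 ≈ 13631.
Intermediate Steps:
y(W) = -5 + W**2 (y(W) = -5 + (W + 0)*W = -5 + W*W = -5 + W**2)
F = 3/4 (F = -(49 - 4)/(4*(-25 + 10)) = -45/(4*(-15)) = -45*(-1)/(4*15) = -1/4*(-3) = 3/4 ≈ 0.75000)
(y(-11) + F)**2 = ((-5 + (-11)**2) + 3/4)**2 = ((-5 + 121) + 3/4)**2 = (116 + 3/4)**2 = (467/4)**2 = 218089/16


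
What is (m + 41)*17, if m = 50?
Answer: 1547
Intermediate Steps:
(m + 41)*17 = (50 + 41)*17 = 91*17 = 1547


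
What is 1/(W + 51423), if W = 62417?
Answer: 1/113840 ≈ 8.7843e-6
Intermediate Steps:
1/(W + 51423) = 1/(62417 + 51423) = 1/113840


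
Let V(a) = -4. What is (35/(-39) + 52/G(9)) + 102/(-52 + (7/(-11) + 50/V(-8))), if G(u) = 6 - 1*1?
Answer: 2217769/279435 ≈ 7.9366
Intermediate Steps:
G(u) = 5 (G(u) = 6 - 1 = 5)
(35/(-39) + 52/G(9)) + 102/(-52 + (7/(-11) + 50/V(-8))) = (35/(-39) + 52/5) + 102/(-52 + (7/(-11) + 50/(-4))) = (35*(-1/39) + 52*(⅕)) + 102/(-52 + (7*(-1/11) + 50*(-¼))) = (-35/39 + 52/5) + 102/(-52 + (-7/11 - 25/2)) = 1853/195 + 102/(-52 - 289/22) = 1853/195 + 102/(-1433/22) = 1853/195 - 22/1433*102 = 1853/195 - 2244/1433 = 2217769/279435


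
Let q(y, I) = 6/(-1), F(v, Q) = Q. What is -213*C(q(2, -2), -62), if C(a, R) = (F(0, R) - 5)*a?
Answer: -85626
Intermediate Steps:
q(y, I) = -6 (q(y, I) = 6*(-1) = -6)
C(a, R) = a*(-5 + R) (C(a, R) = (R - 5)*a = (-5 + R)*a = a*(-5 + R))
-213*C(q(2, -2), -62) = -(-1278)*(-5 - 62) = -(-1278)*(-67) = -213*402 = -85626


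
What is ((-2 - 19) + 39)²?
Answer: 324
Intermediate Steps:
((-2 - 19) + 39)² = (-21 + 39)² = 18² = 324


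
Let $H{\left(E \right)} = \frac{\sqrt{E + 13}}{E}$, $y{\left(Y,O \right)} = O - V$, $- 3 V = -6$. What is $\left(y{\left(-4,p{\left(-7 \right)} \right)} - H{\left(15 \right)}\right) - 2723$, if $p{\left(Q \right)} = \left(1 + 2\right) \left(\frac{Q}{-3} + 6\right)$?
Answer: $-2700 - \frac{2 \sqrt{7}}{15} \approx -2700.4$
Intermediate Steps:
$V = 2$ ($V = \left(- \frac{1}{3}\right) \left(-6\right) = 2$)
$p{\left(Q \right)} = 18 - Q$ ($p{\left(Q \right)} = 3 \left(Q \left(- \frac{1}{3}\right) + 6\right) = 3 \left(- \frac{Q}{3} + 6\right) = 3 \left(6 - \frac{Q}{3}\right) = 18 - Q$)
$y{\left(Y,O \right)} = -2 + O$ ($y{\left(Y,O \right)} = O - 2 = -2 + O$)
$H{\left(E \right)} = \frac{\sqrt{13 + E}}{E}$
$\left(y{\left(-4,p{\left(-7 \right)} \right)} - H{\left(15 \right)}\right) - 2723 = \left(\left(-2 + \left(18 - -7\right)\right) - \frac{\sqrt{13 + 15}}{15}\right) - 2723 = \left(\left(-2 + \left(18 + 7\right)\right) - \frac{\sqrt{28}}{15}\right) - 2723 = \left(\left(-2 + 25\right) - \frac{2 \sqrt{7}}{15}\right) - 2723 = \left(23 - \frac{2 \sqrt{7}}{15}\right) - 2723 = -2700 - \frac{2 \sqrt{7}}{15}$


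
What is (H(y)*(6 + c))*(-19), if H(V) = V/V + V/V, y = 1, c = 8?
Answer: -532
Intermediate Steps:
H(V) = 2 (H(V) = 1 + 1 = 2)
(H(y)*(6 + c))*(-19) = (2*(6 + 8))*(-19) = (2*14)*(-19) = 28*(-19) = -532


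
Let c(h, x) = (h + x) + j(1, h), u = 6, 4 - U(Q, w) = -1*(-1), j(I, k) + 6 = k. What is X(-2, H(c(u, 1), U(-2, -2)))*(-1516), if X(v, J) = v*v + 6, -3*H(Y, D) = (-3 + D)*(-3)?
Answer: -15160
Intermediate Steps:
j(I, k) = -6 + k
U(Q, w) = 3 (U(Q, w) = 4 - (-1)*(-1) = 4 - 1*1 = 4 - 1 = 3)
c(h, x) = -6 + x + 2*h (c(h, x) = (h + x) + (-6 + h) = -6 + x + 2*h)
H(Y, D) = -3 + D (H(Y, D) = -(-3 + D)*(-3)/3 = -(9 - 3*D)/3 = -3 + D)
X(v, J) = 6 + v² (X(v, J) = v² + 6 = 6 + v²)
X(-2, H(c(u, 1), U(-2, -2)))*(-1516) = (6 + (-2)²)*(-1516) = (6 + 4)*(-1516) = 10*(-1516) = -15160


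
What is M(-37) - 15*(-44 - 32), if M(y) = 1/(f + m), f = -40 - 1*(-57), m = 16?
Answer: 37621/33 ≈ 1140.0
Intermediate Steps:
f = 17 (f = -40 + 57 = 17)
M(y) = 1/33 (M(y) = 1/(17 + 16) = 1/33)
M(-37) - 15*(-44 - 32) = 1/33 - 15*(-44 - 32) = 1/33 - 15*(-76) = 1/33 + 1140 = 37621/33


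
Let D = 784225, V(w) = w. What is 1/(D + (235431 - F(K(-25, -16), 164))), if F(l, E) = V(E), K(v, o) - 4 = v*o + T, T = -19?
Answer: 1/1019492 ≈ 9.8088e-7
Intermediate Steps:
K(v, o) = -15 + o*v (K(v, o) = 4 + (v*o - 19) = 4 + (o*v - 19) = 4 + (-19 + o*v) = -15 + o*v)
F(l, E) = E
1/(D + (235431 - F(K(-25, -16), 164))) = 1/(784225 + (235431 - 1*164)) = 1/(784225 + (235431 - 164)) = 1/(784225 + 235267) = 1/1019492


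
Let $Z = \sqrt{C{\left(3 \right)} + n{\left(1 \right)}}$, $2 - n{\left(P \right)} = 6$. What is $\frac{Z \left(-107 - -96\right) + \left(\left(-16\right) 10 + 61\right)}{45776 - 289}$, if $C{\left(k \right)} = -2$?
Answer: $- \frac{99}{45487} - \frac{11 i \sqrt{6}}{45487} \approx -0.0021764 - 0.00059235 i$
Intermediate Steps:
$n{\left(P \right)} = -4$ ($n{\left(P \right)} = 2 - 6 = -4$)
$Z = i \sqrt{6}$ ($Z = \sqrt{-2 - 4} = \sqrt{-6} = i \sqrt{6} \approx 2.4495 i$)
$\frac{Z \left(-107 - -96\right) + \left(\left(-16\right) 10 + 61\right)}{45776 - 289} = \frac{i \sqrt{6} \left(-107 - -96\right) + \left(\left(-16\right) 10 + 61\right)}{45776 - 289} = \frac{i \sqrt{6} \left(-107 + 96\right) + \left(-160 + 61\right)}{45776 - 289} = \frac{i \sqrt{6} \left(-11\right) - 99}{45776 - 289} = \frac{- 11 i \sqrt{6} - 99}{45487} = \left(-99 - 11 i \sqrt{6}\right) \frac{1}{45487} = - \frac{99}{45487} - \frac{11 i \sqrt{6}}{45487}$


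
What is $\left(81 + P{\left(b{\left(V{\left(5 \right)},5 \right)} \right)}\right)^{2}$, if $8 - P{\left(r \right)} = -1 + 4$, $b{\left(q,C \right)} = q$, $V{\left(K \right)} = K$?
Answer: $7396$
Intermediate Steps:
$P{\left(r \right)} = 5$ ($P{\left(r \right)} = 8 - \left(-1 + 4\right) = 8 - 3 = 5$)
$\left(81 + P{\left(b{\left(V{\left(5 \right)},5 \right)} \right)}\right)^{2} = \left(81 + 5\right)^{2} = 86^{2} = 7396$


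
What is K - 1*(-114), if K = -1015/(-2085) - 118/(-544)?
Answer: 13010155/113424 ≈ 114.70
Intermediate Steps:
K = 79819/113424 (K = -1015*(-1/2085) - 118*(-1/544) = 203/417 + 59/272 = 79819/113424 ≈ 0.70372)
K - 1*(-114) = 79819/113424 - 1*(-114) = 79819/113424 + 114 = 13010155/113424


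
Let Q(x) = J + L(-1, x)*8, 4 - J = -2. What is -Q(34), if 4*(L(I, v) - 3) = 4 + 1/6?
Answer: -115/3 ≈ -38.333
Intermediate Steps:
J = 6 (J = 4 - 1*(-2) = 4 + 2 = 6)
L(I, v) = 97/24 (L(I, v) = 3 + (4 + 1/6)/4 = 3 + (4 + ⅙)/4 = 3 + (¼)*(25/6) = 3 + 25/24 = 97/24)
Q(x) = 115/3 (Q(x) = 6 + (97/24)*8 = 6 + 97/3 = 115/3)
-Q(34) = -1*115/3 = -115/3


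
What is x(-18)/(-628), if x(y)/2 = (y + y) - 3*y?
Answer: -9/157 ≈ -0.057325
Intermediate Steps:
x(y) = -2*y (x(y) = 2*((y + y) - 3*y) = 2*(2*y - 3*y) = 2*(-y) = -2*y)
x(-18)/(-628) = -2*(-18)/(-628) = 36*(-1/628) = -9/157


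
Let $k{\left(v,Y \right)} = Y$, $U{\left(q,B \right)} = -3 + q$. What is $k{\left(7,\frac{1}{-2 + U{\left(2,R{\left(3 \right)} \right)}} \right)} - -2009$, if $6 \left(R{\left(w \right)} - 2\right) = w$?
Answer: $\frac{6026}{3} \approx 2008.7$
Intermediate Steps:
$R{\left(w \right)} = 2 + \frac{w}{6}$
$k{\left(7,\frac{1}{-2 + U{\left(2,R{\left(3 \right)} \right)}} \right)} - -2009 = \frac{1}{-2 + \left(-3 + 2\right)} - -2009 = \frac{1}{-2 - 1} + 2009 = \frac{1}{-3} + 2009 = - \frac{1}{3} + 2009 = \frac{6026}{3}$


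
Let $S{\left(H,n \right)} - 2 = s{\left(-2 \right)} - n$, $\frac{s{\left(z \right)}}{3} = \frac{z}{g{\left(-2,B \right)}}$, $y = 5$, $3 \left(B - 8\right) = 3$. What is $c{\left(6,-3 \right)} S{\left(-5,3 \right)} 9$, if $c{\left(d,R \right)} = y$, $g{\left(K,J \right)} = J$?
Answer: $-75$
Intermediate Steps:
$B = 9$ ($B = 8 + \frac{1}{3} \cdot 3 = 8 + 1 = 9$)
$c{\left(d,R \right)} = 5$
$s{\left(z \right)} = \frac{z}{3}$ ($s{\left(z \right)} = 3 \frac{z}{9} = \frac{z}{3}$)
$S{\left(H,n \right)} = \frac{4}{3} - n$ ($S{\left(H,n \right)} = 2 - \left(\frac{2}{3} + n\right) = \frac{4}{3} - n$)
$c{\left(6,-3 \right)} S{\left(-5,3 \right)} 9 = 5 \left(\frac{4}{3} - 3\right) 9 = 5 \left(- \frac{5}{3}\right) 9 = \left(- \frac{25}{3}\right) 9 = -75$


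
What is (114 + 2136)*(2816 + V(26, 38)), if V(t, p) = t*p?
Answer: 8559000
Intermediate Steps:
V(t, p) = p*t
(114 + 2136)*(2816 + V(26, 38)) = (114 + 2136)*(2816 + 38*26) = 2250*(2816 + 988) = 2250*3804 = 8559000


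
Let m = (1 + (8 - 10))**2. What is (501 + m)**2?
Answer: 252004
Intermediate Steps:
m = 1 (m = (1 - 2)**2 = (-1)**2 = 1)
(501 + m)**2 = (501 + 1)**2 = 502**2 = 252004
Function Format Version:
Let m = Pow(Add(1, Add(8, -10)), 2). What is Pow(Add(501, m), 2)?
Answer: 252004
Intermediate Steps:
m = 1 (m = Pow(Add(1, -2), 2) = Pow(-1, 2) = 1)
Pow(Add(501, m), 2) = Pow(Add(501, 1), 2) = Pow(502, 2) = 252004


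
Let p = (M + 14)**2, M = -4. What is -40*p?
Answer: -4000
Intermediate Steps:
p = 100 (p = (-4 + 14)**2 = 10**2 = 100)
-40*p = -40*100 = -4000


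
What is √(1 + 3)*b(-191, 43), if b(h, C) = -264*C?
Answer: -22704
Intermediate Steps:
√(1 + 3)*b(-191, 43) = √(1 + 3)*(-264*43) = √4*(-11352) = 2*(-11352) = -22704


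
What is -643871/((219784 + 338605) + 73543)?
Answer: -643871/631932 ≈ -1.0189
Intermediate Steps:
-643871/((219784 + 338605) + 73543) = -643871/(558389 + 73543) = -643871/631932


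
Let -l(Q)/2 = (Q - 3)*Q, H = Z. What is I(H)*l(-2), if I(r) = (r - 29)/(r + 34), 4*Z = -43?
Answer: 1060/31 ≈ 34.194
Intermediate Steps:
Z = -43/4 (Z = (¼)*(-43) = -43/4 ≈ -10.750)
H = -43/4 ≈ -10.750
l(Q) = -2*Q*(-3 + Q) (l(Q) = -2*(Q - 3)*Q = -2*(-3 + Q)*Q = -2*Q*(-3 + Q))
I(r) = (-29 + r)/(34 + r)
I(H)*l(-2) = ((-29 - 43/4)/(34 - 43/4))*(2*(-2)*(3 - 1*(-2))) = (-159/4/(93/4))*(2*(-2)*(3 + 2)) = ((4/93)*(-159/4))*(2*(-2)*5) = -53/31*(-20) = 1060/31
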